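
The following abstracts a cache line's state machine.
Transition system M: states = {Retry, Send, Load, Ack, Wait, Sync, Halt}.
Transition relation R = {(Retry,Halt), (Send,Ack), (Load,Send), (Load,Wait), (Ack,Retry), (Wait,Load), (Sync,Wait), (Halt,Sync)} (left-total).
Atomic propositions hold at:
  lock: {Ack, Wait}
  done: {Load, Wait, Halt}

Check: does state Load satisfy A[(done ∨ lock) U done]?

Yes

Sat(done ∨ lock) = {Load, Ack, Wait, Halt}
A[(done ∨ lock) U done]: least fixpoint, start Z0 = Sat(done) = {Load, Wait, Halt}, add states in Sat(done ∨ lock) with every successor in Z. Already a fixed point.
Sat(A[(done ∨ lock) U done]) = {Load, Wait, Halt}
Load ∈ Sat(A[(done ∨ lock) U done]) = {Load, Wait, Halt}, so the formula holds at Load.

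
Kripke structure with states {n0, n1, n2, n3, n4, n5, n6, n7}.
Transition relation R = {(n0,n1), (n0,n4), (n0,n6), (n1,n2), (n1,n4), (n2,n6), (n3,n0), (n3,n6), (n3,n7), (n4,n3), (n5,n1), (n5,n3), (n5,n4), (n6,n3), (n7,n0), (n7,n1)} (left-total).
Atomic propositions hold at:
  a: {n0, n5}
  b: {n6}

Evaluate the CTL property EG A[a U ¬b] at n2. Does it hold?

Sat(¬b) = {n0, n1, n2, n3, n4, n5, n7}
A[a U ¬b]: least fixpoint, start Z0 = Sat(¬b) = {n0, n1, n2, n3, n4, n5, n7}, add states in Sat(a) with every successor in Z. Already a fixed point.
Sat(A[a U ¬b]) = {n0, n1, n2, n3, n4, n5, n7}
EG A[a U ¬b]: greatest fixpoint, start Z0 = {n0, n1, n2, n3, n4, n5, n7}, keep only states in Sat with some successor in Z. Z1 = {n0, n1, n3, n4, n5, n7}; fixed.
Sat(EG A[a U ¬b]) = {n0, n1, n3, n4, n5, n7}
n2 ∉ Sat(EG A[a U ¬b]) = {n0, n1, n3, n4, n5, n7}, so the formula does not hold at n2.

No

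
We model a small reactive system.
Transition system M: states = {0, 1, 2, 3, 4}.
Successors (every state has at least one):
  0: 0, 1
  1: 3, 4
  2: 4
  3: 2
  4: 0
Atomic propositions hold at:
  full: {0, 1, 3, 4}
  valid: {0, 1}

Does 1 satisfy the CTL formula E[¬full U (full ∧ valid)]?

Yes

Sat(¬full) = {2}
Sat(full ∧ valid) = {0, 1}
E[¬full U (full ∧ valid)]: least fixpoint, start Z0 = Sat((full ∧ valid)) = {0, 1}, add states in Sat(¬full) with some successor in Z. Already a fixed point.
Sat(E[¬full U (full ∧ valid)]) = {0, 1}
1 ∈ Sat(E[¬full U (full ∧ valid)]) = {0, 1}, so the formula holds at 1.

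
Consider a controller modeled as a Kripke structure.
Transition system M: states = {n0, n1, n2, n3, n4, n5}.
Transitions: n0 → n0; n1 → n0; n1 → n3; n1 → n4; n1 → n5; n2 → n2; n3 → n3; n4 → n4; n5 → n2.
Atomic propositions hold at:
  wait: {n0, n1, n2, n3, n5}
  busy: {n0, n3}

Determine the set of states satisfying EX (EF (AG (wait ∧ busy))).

{n0, n1, n3}

Sat(wait ∧ busy) = {n0, n3}
AG (wait ∧ busy): greatest fixpoint, start Z0 = {n0, n3}, keep only states in Sat with every successor in Z. Already a fixed point.
Sat(AG (wait ∧ busy)) = {n0, n3}
EF (AG (wait ∧ busy)): least fixpoint, start Z0 = {n0, n3}, add states with some successor in Z. Z1 = {n0, n1, n3}; fixed.
Sat(EF (AG (wait ∧ busy))) = {n0, n1, n3}
Sat(EX (EF (AG (wait ∧ busy)))) = {s : some successor in {n0, n1, n3}} = {n0, n1, n3}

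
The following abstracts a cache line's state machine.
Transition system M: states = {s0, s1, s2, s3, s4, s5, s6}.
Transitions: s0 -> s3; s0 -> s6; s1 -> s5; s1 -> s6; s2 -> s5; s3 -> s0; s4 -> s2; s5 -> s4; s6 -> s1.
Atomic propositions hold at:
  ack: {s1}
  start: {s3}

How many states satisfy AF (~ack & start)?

Sat(~ack) = {s0, s2, s3, s4, s5, s6}
Sat(~ack & start) = {s3}
AF (~ack & start): least fixpoint, start Z0 = {s3}, add states with every successor in Z. Already a fixed point.
Sat(AF (~ack & start)) = {s3}
|Sat(AF (~ack & start))| = |{s3}| = 1.

1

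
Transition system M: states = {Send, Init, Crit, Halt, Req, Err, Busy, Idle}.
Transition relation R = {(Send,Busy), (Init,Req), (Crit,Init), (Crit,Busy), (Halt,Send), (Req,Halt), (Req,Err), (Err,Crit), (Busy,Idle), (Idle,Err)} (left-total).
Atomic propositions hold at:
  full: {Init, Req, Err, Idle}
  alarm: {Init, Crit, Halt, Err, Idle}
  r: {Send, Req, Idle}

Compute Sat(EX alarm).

{Crit, Req, Err, Busy, Idle}

Sat(EX alarm) = {s : some successor in {Init, Crit, Halt, Err, Idle}} = {Crit, Req, Err, Busy, Idle}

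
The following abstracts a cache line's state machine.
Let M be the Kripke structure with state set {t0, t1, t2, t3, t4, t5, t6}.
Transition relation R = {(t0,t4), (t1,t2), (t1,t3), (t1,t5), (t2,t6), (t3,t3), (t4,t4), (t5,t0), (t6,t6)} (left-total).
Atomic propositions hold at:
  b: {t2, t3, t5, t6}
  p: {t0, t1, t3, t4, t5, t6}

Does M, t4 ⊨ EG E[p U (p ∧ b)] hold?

Sat(p ∧ b) = {t3, t5, t6}
E[p U (p ∧ b)]: least fixpoint, start Z0 = Sat((p ∧ b)) = {t3, t5, t6}, add states in Sat(p) with some successor in Z. Z1 = {t1, t3, t5, t6}; fixed.
Sat(E[p U (p ∧ b)]) = {t1, t3, t5, t6}
EG E[p U (p ∧ b)]: greatest fixpoint, start Z0 = {t1, t3, t5, t6}, keep only states in Sat with some successor in Z. Z1 = {t1, t3, t6}; fixed.
Sat(EG E[p U (p ∧ b)]) = {t1, t3, t6}
t4 ∉ Sat(EG E[p U (p ∧ b)]) = {t1, t3, t6}, so the formula does not hold at t4.

No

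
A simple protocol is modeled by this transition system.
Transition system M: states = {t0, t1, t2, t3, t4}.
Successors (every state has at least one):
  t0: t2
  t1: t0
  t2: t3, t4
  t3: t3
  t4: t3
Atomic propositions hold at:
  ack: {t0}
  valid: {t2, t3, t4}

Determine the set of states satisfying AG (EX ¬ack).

Sat(¬ack) = {t1, t2, t3, t4}
Sat(EX ¬ack) = {s : some successor in {t1, t2, t3, t4}} = {t0, t2, t3, t4}
AG (EX ¬ack): greatest fixpoint, start Z0 = {t0, t2, t3, t4}, keep only states in Sat with every successor in Z. Already a fixed point.
Sat(AG (EX ¬ack)) = {t0, t2, t3, t4}

{t0, t2, t3, t4}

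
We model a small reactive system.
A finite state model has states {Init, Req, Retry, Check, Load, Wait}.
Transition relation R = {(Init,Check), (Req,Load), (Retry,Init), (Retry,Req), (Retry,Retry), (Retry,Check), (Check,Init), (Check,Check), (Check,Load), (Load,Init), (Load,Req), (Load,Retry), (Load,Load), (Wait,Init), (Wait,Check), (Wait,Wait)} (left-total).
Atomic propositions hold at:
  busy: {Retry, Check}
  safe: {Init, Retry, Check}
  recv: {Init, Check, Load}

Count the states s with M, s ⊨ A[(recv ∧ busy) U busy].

2

Sat(recv ∧ busy) = {Check}
A[(recv ∧ busy) U busy]: least fixpoint, start Z0 = Sat(busy) = {Retry, Check}, add states in Sat(recv ∧ busy) with every successor in Z. Already a fixed point.
Sat(A[(recv ∧ busy) U busy]) = {Retry, Check}
|Sat(A[(recv ∧ busy) U busy])| = |{Retry, Check}| = 2.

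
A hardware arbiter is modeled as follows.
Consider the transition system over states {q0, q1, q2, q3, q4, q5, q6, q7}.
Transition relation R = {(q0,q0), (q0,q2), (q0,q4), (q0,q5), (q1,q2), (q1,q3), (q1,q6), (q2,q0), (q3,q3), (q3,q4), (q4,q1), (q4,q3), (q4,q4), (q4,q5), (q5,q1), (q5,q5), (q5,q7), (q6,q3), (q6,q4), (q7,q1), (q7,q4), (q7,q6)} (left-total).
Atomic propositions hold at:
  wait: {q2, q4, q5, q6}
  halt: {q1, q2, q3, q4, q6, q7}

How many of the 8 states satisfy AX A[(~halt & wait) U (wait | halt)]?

6

Sat(~halt) = {q0, q5}
Sat(~halt & wait) = {q5}
Sat(wait | halt) = {q1, q2, q3, q4, q5, q6, q7}
A[(~halt & wait) U (wait | halt)]: least fixpoint, start Z0 = Sat((wait | halt)) = {q1, q2, q3, q4, q5, q6, q7}, add states in Sat(~halt & wait) with every successor in Z. Already a fixed point.
Sat(A[(~halt & wait) U (wait | halt)]) = {q1, q2, q3, q4, q5, q6, q7}
Sat(AX A[(~halt & wait) U (wait | halt)]) = {s : every successor in {q1, q2, q3, q4, q5, q6, q7}} = {q1, q3, q4, q5, q6, q7}
|Sat(AX A[(~halt & wait) U (wait | halt)])| = |{q1, q3, q4, q5, q6, q7}| = 6.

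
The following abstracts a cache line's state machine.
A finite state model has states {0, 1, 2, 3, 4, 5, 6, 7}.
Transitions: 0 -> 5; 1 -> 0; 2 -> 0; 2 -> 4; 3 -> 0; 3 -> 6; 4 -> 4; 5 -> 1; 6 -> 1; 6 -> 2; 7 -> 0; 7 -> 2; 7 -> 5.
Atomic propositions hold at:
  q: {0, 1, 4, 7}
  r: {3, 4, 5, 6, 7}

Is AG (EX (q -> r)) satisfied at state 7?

Sat(q -> r) = {2, 3, 4, 5, 6, 7}
Sat(EX (q -> r)) = {s : some successor in {2, 3, 4, 5, 6, 7}} = {0, 2, 3, 4, 6, 7}
AG (EX (q -> r)): greatest fixpoint, start Z0 = {0, 2, 3, 4, 6, 7}, keep only states in Sat with every successor in Z. Z1 = {2, 3, 4}; Z2 = {4}; fixed.
Sat(AG (EX (q -> r))) = {4}
7 ∉ Sat(AG (EX (q -> r))) = {4}, so the formula does not hold at 7.

No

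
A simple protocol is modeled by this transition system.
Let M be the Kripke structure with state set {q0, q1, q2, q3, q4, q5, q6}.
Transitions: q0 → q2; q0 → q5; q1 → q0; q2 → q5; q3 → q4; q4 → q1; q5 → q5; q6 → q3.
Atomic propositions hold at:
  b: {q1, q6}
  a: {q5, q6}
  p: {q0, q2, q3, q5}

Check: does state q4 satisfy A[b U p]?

No

A[b U p]: least fixpoint, start Z0 = Sat(p) = {q0, q2, q3, q5}, add states in Sat(b) with every successor in Z. Z1 = {q0, q1, q2, q3, q5, q6}; fixed.
Sat(A[b U p]) = {q0, q1, q2, q3, q5, q6}
q4 ∉ Sat(A[b U p]) = {q0, q1, q2, q3, q5, q6}, so the formula does not hold at q4.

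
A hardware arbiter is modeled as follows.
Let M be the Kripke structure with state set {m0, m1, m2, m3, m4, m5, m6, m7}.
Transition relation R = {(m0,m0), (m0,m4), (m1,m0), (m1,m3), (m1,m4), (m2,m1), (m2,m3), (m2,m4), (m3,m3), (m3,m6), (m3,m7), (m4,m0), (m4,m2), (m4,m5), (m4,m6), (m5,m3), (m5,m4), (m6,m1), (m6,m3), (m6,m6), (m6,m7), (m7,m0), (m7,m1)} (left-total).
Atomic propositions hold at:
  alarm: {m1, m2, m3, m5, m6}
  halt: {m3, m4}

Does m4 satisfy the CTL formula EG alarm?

No

EG alarm: greatest fixpoint, start Z0 = {m1, m2, m3, m5, m6}, keep only states in Sat with some successor in Z. Already a fixed point.
Sat(EG alarm) = {m1, m2, m3, m5, m6}
m4 ∉ Sat(EG alarm) = {m1, m2, m3, m5, m6}, so the formula does not hold at m4.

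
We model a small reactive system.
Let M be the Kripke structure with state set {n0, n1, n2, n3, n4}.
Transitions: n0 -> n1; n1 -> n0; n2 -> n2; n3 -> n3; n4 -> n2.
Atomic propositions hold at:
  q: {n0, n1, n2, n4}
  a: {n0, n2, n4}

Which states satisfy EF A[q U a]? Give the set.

{n0, n1, n2, n4}

A[q U a]: least fixpoint, start Z0 = Sat(a) = {n0, n2, n4}, add states in Sat(q) with every successor in Z. Z1 = {n0, n1, n2, n4}; fixed.
Sat(A[q U a]) = {n0, n1, n2, n4}
EF A[q U a]: least fixpoint, start Z0 = {n0, n1, n2, n4}, add states with some successor in Z. Already a fixed point.
Sat(EF A[q U a]) = {n0, n1, n2, n4}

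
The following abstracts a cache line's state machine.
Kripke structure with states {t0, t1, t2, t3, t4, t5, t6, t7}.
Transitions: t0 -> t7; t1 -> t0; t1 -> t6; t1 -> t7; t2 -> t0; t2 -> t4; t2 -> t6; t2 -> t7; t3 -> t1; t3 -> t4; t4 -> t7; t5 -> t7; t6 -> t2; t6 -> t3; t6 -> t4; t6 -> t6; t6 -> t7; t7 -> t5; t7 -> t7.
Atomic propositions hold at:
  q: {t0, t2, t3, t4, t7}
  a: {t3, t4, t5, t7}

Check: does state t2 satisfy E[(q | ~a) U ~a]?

Sat(~a) = {t0, t1, t2, t6}
Sat(q | ~a) = {t0, t1, t2, t3, t4, t6, t7}
E[(q | ~a) U ~a]: least fixpoint, start Z0 = Sat(~a) = {t0, t1, t2, t6}, add states in Sat(q | ~a) with some successor in Z. Z1 = {t0, t1, t2, t3, t6}; fixed.
Sat(E[(q | ~a) U ~a]) = {t0, t1, t2, t3, t6}
t2 ∈ Sat(E[(q | ~a) U ~a]) = {t0, t1, t2, t3, t6}, so the formula holds at t2.

Yes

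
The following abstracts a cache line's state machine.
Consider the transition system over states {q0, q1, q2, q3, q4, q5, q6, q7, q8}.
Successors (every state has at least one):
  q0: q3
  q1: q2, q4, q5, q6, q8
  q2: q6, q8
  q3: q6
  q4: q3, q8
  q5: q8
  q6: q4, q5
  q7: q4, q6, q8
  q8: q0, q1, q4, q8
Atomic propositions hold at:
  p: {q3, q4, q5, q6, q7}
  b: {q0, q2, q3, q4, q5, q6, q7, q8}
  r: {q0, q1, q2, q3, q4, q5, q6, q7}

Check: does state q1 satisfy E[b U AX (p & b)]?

Sat(p & b) = {q3, q4, q5, q6, q7}
Sat(AX (p & b)) = {s : every successor in {q3, q4, q5, q6, q7}} = {q0, q3, q6}
E[b U AX (p & b)]: least fixpoint, start Z0 = Sat(AX (p & b)) = {q0, q3, q6}, add states in Sat(b) with some successor in Z. Z1 = {q0, q2, q3, q4, q6, q7, q8}; Z2 = {q0, q2, q3, q4, q5, q6, q7, q8}; fixed.
Sat(E[b U AX (p & b)]) = {q0, q2, q3, q4, q5, q6, q7, q8}
q1 ∉ Sat(E[b U AX (p & b)]) = {q0, q2, q3, q4, q5, q6, q7, q8}, so the formula does not hold at q1.

No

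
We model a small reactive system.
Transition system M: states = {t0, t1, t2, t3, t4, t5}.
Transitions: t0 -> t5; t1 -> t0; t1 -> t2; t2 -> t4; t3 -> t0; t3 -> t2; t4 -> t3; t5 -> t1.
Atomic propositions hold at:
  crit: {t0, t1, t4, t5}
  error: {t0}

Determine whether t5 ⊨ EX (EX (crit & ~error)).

No

Sat(~error) = {t1, t2, t3, t4, t5}
Sat(crit & ~error) = {t1, t4, t5}
Sat(EX (crit & ~error)) = {s : some successor in {t1, t4, t5}} = {t0, t2, t5}
Sat(EX (EX (crit & ~error))) = {s : some successor in {t0, t2, t5}} = {t0, t1, t3}
t5 ∉ Sat(EX (EX (crit & ~error))) = {t0, t1, t3}, so the formula does not hold at t5.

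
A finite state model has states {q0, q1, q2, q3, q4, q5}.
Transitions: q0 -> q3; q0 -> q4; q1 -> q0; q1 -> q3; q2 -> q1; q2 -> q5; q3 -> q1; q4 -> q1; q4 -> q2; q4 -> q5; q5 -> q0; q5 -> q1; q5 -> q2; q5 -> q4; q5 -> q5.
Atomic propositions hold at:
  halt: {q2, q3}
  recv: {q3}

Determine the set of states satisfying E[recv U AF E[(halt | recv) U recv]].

{q3}

Sat(halt | recv) = {q2, q3}
E[(halt | recv) U recv]: least fixpoint, start Z0 = Sat(recv) = {q3}, add states in Sat(halt | recv) with some successor in Z. Already a fixed point.
Sat(E[(halt | recv) U recv]) = {q3}
AF E[(halt | recv) U recv]: least fixpoint, start Z0 = {q3}, add states with every successor in Z. Already a fixed point.
Sat(AF E[(halt | recv) U recv]) = {q3}
E[recv U AF E[(halt | recv) U recv]]: least fixpoint, start Z0 = Sat(AF E[(halt | recv) U recv]) = {q3}, add states in Sat(recv) with some successor in Z. Already a fixed point.
Sat(E[recv U AF E[(halt | recv) U recv]]) = {q3}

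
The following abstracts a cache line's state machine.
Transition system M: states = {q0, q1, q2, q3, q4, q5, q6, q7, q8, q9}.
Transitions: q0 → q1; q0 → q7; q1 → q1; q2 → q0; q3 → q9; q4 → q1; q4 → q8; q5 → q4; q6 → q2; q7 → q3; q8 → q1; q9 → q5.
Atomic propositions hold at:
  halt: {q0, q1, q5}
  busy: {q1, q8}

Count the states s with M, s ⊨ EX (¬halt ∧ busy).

Sat(¬halt) = {q2, q3, q4, q6, q7, q8, q9}
Sat(¬halt ∧ busy) = {q8}
Sat(EX (¬halt ∧ busy)) = {s : some successor in {q8}} = {q4}
|Sat(EX (¬halt ∧ busy))| = |{q4}| = 1.

1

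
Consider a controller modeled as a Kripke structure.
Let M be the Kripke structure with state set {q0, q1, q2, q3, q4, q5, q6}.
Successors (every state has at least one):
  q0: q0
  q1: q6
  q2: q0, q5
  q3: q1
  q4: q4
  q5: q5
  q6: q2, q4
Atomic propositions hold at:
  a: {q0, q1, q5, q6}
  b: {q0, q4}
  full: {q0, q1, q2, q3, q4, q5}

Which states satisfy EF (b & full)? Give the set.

{q0, q1, q2, q3, q4, q6}

Sat(b & full) = {q0, q4}
EF (b & full): least fixpoint, start Z0 = {q0, q4}, add states with some successor in Z. Z1 = {q0, q2, q4, q6}; Z2 = {q0, q1, q2, q4, q6}; Z3 = {q0, q1, q2, q3, q4, q6}; fixed.
Sat(EF (b & full)) = {q0, q1, q2, q3, q4, q6}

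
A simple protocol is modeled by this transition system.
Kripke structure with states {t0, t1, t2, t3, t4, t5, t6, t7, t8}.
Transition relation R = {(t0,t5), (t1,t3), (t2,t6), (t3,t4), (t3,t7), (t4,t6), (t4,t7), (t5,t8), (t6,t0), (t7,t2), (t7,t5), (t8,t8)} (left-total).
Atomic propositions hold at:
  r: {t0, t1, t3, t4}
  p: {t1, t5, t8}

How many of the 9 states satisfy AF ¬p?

Sat(¬p) = {t0, t2, t3, t4, t6, t7}
AF ¬p: least fixpoint, start Z0 = {t0, t2, t3, t4, t6, t7}, add states with every successor in Z. Z1 = {t0, t1, t2, t3, t4, t6, t7}; fixed.
Sat(AF ¬p) = {t0, t1, t2, t3, t4, t6, t7}
|Sat(AF ¬p)| = |{t0, t1, t2, t3, t4, t6, t7}| = 7.

7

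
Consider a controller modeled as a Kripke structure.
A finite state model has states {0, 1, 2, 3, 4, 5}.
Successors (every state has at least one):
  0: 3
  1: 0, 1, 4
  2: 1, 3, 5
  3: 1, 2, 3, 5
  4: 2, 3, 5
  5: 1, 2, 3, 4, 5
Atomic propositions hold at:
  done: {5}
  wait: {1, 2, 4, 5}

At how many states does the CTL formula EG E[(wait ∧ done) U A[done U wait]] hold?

4

Sat(wait ∧ done) = {5}
A[done U wait]: least fixpoint, start Z0 = Sat(wait) = {1, 2, 4, 5}, add states in Sat(done) with every successor in Z. Already a fixed point.
Sat(A[done U wait]) = {1, 2, 4, 5}
E[(wait ∧ done) U A[done U wait]]: least fixpoint, start Z0 = Sat(A[done U wait]) = {1, 2, 4, 5}, add states in Sat(wait ∧ done) with some successor in Z. Already a fixed point.
Sat(E[(wait ∧ done) U A[done U wait]]) = {1, 2, 4, 5}
EG E[(wait ∧ done) U A[done U wait]]: greatest fixpoint, start Z0 = {1, 2, 4, 5}, keep only states in Sat with some successor in Z. Already a fixed point.
Sat(EG E[(wait ∧ done) U A[done U wait]]) = {1, 2, 4, 5}
|Sat(EG E[(wait ∧ done) U A[done U wait]])| = |{1, 2, 4, 5}| = 4.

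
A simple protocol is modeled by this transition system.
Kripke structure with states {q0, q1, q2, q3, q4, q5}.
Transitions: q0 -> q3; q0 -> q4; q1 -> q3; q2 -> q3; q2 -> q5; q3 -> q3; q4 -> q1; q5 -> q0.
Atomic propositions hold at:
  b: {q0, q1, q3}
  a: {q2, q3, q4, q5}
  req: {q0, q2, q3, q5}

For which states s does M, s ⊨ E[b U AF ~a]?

Sat(~a) = {q0, q1}
AF ~a: least fixpoint, start Z0 = {q0, q1}, add states with every successor in Z. Z1 = {q0, q1, q4, q5}; fixed.
Sat(AF ~a) = {q0, q1, q4, q5}
E[b U AF ~a]: least fixpoint, start Z0 = Sat(AF ~a) = {q0, q1, q4, q5}, add states in Sat(b) with some successor in Z. Already a fixed point.
Sat(E[b U AF ~a]) = {q0, q1, q4, q5}

{q0, q1, q4, q5}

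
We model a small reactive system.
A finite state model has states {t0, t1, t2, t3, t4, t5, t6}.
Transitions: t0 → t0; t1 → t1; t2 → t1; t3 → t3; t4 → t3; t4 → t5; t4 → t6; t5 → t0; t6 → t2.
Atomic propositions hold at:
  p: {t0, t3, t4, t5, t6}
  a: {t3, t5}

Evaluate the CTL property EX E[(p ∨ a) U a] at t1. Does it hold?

No

Sat(p ∨ a) = {t0, t3, t4, t5, t6}
E[(p ∨ a) U a]: least fixpoint, start Z0 = Sat(a) = {t3, t5}, add states in Sat(p ∨ a) with some successor in Z. Z1 = {t3, t4, t5}; fixed.
Sat(E[(p ∨ a) U a]) = {t3, t4, t5}
Sat(EX E[(p ∨ a) U a]) = {s : some successor in {t3, t4, t5}} = {t3, t4}
t1 ∉ Sat(EX E[(p ∨ a) U a]) = {t3, t4}, so the formula does not hold at t1.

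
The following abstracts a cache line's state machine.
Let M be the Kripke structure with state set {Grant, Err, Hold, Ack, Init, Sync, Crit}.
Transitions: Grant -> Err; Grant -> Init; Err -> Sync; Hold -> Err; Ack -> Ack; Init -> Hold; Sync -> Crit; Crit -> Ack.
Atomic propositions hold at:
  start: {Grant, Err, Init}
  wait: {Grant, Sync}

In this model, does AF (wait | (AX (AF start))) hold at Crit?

No

AF start: least fixpoint, start Z0 = {Grant, Err, Init}, add states with every successor in Z. Z1 = {Grant, Err, Hold, Init}; fixed.
Sat(AF start) = {Grant, Err, Hold, Init}
Sat(AX (AF start)) = {s : every successor in {Grant, Err, Hold, Init}} = {Grant, Hold, Init}
Sat(wait | (AX (AF start))) = {Grant, Hold, Init, Sync}
AF (wait | (AX (AF start))): least fixpoint, start Z0 = {Grant, Hold, Init, Sync}, add states with every successor in Z. Z1 = {Grant, Err, Hold, Init, Sync}; fixed.
Sat(AF (wait | (AX (AF start)))) = {Grant, Err, Hold, Init, Sync}
Crit ∉ Sat(AF (wait | (AX (AF start)))) = {Grant, Err, Hold, Init, Sync}, so the formula does not hold at Crit.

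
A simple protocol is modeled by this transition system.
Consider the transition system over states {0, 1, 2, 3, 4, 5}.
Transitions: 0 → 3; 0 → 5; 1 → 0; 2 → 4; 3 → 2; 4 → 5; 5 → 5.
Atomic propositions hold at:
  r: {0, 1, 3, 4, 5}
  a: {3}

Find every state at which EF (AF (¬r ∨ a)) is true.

Sat(¬r) = {2}
Sat(¬r ∨ a) = {2, 3}
AF (¬r ∨ a): least fixpoint, start Z0 = {2, 3}, add states with every successor in Z. Already a fixed point.
Sat(AF (¬r ∨ a)) = {2, 3}
EF (AF (¬r ∨ a)): least fixpoint, start Z0 = {2, 3}, add states with some successor in Z. Z1 = {0, 2, 3}; Z2 = {0, 1, 2, 3}; fixed.
Sat(EF (AF (¬r ∨ a))) = {0, 1, 2, 3}

{0, 1, 2, 3}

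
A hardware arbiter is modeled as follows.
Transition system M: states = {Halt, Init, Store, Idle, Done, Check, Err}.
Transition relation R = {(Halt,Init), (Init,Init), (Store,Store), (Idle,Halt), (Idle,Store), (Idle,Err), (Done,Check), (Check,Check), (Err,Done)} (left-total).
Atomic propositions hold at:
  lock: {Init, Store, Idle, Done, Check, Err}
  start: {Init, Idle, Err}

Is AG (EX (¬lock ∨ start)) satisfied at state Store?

Sat(¬lock) = {Halt}
Sat(¬lock ∨ start) = {Halt, Init, Idle, Err}
Sat(EX (¬lock ∨ start)) = {s : some successor in {Halt, Init, Idle, Err}} = {Halt, Init, Idle}
AG (EX (¬lock ∨ start)): greatest fixpoint, start Z0 = {Halt, Init, Idle}, keep only states in Sat with every successor in Z. Z1 = {Halt, Init}; fixed.
Sat(AG (EX (¬lock ∨ start))) = {Halt, Init}
Store ∉ Sat(AG (EX (¬lock ∨ start))) = {Halt, Init}, so the formula does not hold at Store.

No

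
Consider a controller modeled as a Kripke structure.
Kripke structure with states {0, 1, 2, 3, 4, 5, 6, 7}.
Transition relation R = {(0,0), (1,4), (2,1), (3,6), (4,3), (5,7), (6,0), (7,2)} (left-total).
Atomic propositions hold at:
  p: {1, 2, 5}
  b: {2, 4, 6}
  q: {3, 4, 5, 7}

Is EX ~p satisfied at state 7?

No

Sat(~p) = {0, 3, 4, 6, 7}
Sat(EX ~p) = {s : some successor in {0, 3, 4, 6, 7}} = {0, 1, 3, 4, 5, 6}
7 ∉ Sat(EX ~p) = {0, 1, 3, 4, 5, 6}, so the formula does not hold at 7.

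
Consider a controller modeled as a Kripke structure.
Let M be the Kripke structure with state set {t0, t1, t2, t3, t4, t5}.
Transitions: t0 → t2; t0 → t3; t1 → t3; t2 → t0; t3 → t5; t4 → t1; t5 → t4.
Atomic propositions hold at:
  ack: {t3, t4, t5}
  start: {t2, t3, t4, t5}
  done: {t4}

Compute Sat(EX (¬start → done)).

{t0, t1, t3, t5}

Sat(¬start) = {t0, t1}
Sat(¬start → done) = {t2, t3, t4, t5}
Sat(EX (¬start → done)) = {s : some successor in {t2, t3, t4, t5}} = {t0, t1, t3, t5}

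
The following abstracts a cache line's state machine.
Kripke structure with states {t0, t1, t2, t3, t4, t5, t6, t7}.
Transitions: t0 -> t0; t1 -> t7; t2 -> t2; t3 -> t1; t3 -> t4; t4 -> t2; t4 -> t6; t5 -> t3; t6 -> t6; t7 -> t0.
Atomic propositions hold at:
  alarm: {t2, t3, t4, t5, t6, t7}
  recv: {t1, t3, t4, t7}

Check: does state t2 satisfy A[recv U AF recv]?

No

AF recv: least fixpoint, start Z0 = {t1, t3, t4, t7}, add states with every successor in Z. Z1 = {t1, t3, t4, t5, t7}; fixed.
Sat(AF recv) = {t1, t3, t4, t5, t7}
A[recv U AF recv]: least fixpoint, start Z0 = Sat(AF recv) = {t1, t3, t4, t5, t7}, add states in Sat(recv) with every successor in Z. Already a fixed point.
Sat(A[recv U AF recv]) = {t1, t3, t4, t5, t7}
t2 ∉ Sat(A[recv U AF recv]) = {t1, t3, t4, t5, t7}, so the formula does not hold at t2.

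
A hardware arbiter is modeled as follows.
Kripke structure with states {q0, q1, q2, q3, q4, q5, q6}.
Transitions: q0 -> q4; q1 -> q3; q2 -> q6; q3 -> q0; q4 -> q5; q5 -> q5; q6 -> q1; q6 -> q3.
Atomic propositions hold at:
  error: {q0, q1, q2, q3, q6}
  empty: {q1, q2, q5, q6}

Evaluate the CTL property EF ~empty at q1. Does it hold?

Yes

Sat(~empty) = {q0, q3, q4}
EF ~empty: least fixpoint, start Z0 = {q0, q3, q4}, add states with some successor in Z. Z1 = {q0, q1, q3, q4, q6}; Z2 = {q0, q1, q2, q3, q4, q6}; fixed.
Sat(EF ~empty) = {q0, q1, q2, q3, q4, q6}
q1 ∈ Sat(EF ~empty) = {q0, q1, q2, q3, q4, q6}, so the formula holds at q1.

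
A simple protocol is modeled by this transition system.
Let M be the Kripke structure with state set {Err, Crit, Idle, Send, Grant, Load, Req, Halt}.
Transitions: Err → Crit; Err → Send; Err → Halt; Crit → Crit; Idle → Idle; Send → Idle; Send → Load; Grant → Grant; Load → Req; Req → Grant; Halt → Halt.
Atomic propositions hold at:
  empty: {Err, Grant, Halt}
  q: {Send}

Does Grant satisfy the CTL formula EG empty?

EG empty: greatest fixpoint, start Z0 = {Err, Grant, Halt}, keep only states in Sat with some successor in Z. Already a fixed point.
Sat(EG empty) = {Err, Grant, Halt}
Grant ∈ Sat(EG empty) = {Err, Grant, Halt}, so the formula holds at Grant.

Yes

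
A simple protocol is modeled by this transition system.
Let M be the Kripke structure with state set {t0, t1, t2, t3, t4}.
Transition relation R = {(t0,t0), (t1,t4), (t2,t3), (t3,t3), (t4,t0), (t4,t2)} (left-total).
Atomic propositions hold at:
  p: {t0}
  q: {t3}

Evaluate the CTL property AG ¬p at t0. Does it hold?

No

Sat(¬p) = {t1, t2, t3, t4}
AG ¬p: greatest fixpoint, start Z0 = {t1, t2, t3, t4}, keep only states in Sat with every successor in Z. Z1 = {t1, t2, t3}; Z2 = {t2, t3}; fixed.
Sat(AG ¬p) = {t2, t3}
t0 ∉ Sat(AG ¬p) = {t2, t3}, so the formula does not hold at t0.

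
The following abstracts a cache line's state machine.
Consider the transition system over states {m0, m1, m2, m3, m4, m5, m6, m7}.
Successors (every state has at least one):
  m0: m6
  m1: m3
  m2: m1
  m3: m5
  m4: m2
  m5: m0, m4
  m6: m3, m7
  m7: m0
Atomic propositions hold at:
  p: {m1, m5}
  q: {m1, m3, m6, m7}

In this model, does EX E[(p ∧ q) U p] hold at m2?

Sat(p ∧ q) = {m1}
E[(p ∧ q) U p]: least fixpoint, start Z0 = Sat(p) = {m1, m5}, add states in Sat(p ∧ q) with some successor in Z. Already a fixed point.
Sat(E[(p ∧ q) U p]) = {m1, m5}
Sat(EX E[(p ∧ q) U p]) = {s : some successor in {m1, m5}} = {m2, m3}
m2 ∈ Sat(EX E[(p ∧ q) U p]) = {m2, m3}, so the formula holds at m2.

Yes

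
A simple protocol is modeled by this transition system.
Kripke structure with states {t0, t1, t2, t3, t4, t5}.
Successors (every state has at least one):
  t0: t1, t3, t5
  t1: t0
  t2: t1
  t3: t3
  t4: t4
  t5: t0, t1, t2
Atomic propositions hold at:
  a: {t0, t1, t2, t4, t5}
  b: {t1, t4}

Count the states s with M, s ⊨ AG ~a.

Sat(~a) = {t3}
AG ~a: greatest fixpoint, start Z0 = {t3}, keep only states in Sat with every successor in Z. Already a fixed point.
Sat(AG ~a) = {t3}
|Sat(AG ~a)| = |{t3}| = 1.

1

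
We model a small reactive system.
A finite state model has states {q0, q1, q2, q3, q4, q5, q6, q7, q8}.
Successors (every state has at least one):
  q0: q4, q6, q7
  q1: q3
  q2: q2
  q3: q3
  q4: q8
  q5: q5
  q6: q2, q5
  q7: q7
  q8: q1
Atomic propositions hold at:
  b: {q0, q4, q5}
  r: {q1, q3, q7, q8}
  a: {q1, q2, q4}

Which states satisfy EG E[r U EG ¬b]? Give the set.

Sat(¬b) = {q1, q2, q3, q6, q7, q8}
EG ¬b: greatest fixpoint, start Z0 = {q1, q2, q3, q6, q7, q8}, keep only states in Sat with some successor in Z. Already a fixed point.
Sat(EG ¬b) = {q1, q2, q3, q6, q7, q8}
E[r U EG ¬b]: least fixpoint, start Z0 = Sat(EG ¬b) = {q1, q2, q3, q6, q7, q8}, add states in Sat(r) with some successor in Z. Already a fixed point.
Sat(E[r U EG ¬b]) = {q1, q2, q3, q6, q7, q8}
EG E[r U EG ¬b]: greatest fixpoint, start Z0 = {q1, q2, q3, q6, q7, q8}, keep only states in Sat with some successor in Z. Already a fixed point.
Sat(EG E[r U EG ¬b]) = {q1, q2, q3, q6, q7, q8}

{q1, q2, q3, q6, q7, q8}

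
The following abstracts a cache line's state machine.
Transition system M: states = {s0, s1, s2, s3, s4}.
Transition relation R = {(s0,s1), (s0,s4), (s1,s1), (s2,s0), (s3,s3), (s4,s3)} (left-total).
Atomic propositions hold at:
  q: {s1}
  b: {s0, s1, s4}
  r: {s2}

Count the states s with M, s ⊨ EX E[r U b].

3

E[r U b]: least fixpoint, start Z0 = Sat(b) = {s0, s1, s4}, add states in Sat(r) with some successor in Z. Z1 = {s0, s1, s2, s4}; fixed.
Sat(E[r U b]) = {s0, s1, s2, s4}
Sat(EX E[r U b]) = {s : some successor in {s0, s1, s2, s4}} = {s0, s1, s2}
|Sat(EX E[r U b])| = |{s0, s1, s2}| = 3.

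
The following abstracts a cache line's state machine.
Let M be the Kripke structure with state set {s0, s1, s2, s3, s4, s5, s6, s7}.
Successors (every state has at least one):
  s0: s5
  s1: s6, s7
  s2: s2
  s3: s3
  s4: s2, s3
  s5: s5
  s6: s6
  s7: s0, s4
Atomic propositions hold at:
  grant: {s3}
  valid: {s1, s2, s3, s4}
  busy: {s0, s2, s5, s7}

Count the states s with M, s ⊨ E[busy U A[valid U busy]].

4

A[valid U busy]: least fixpoint, start Z0 = Sat(busy) = {s0, s2, s5, s7}, add states in Sat(valid) with every successor in Z. Already a fixed point.
Sat(A[valid U busy]) = {s0, s2, s5, s7}
E[busy U A[valid U busy]]: least fixpoint, start Z0 = Sat(A[valid U busy]) = {s0, s2, s5, s7}, add states in Sat(busy) with some successor in Z. Already a fixed point.
Sat(E[busy U A[valid U busy]]) = {s0, s2, s5, s7}
|Sat(E[busy U A[valid U busy]])| = |{s0, s2, s5, s7}| = 4.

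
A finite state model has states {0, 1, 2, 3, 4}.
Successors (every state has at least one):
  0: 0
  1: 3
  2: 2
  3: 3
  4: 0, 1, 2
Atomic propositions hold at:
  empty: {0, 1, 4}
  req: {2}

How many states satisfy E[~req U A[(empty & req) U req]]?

2

Sat(~req) = {0, 1, 3, 4}
Sat(empty & req) = ∅
A[(empty & req) U req]: least fixpoint, start Z0 = Sat(req) = {2}, add states in Sat(empty & req) with every successor in Z. Already a fixed point.
Sat(A[(empty & req) U req]) = {2}
E[~req U A[(empty & req) U req]]: least fixpoint, start Z0 = Sat(A[(empty & req) U req]) = {2}, add states in Sat(~req) with some successor in Z. Z1 = {2, 4}; fixed.
Sat(E[~req U A[(empty & req) U req]]) = {2, 4}
|Sat(E[~req U A[(empty & req) U req]])| = |{2, 4}| = 2.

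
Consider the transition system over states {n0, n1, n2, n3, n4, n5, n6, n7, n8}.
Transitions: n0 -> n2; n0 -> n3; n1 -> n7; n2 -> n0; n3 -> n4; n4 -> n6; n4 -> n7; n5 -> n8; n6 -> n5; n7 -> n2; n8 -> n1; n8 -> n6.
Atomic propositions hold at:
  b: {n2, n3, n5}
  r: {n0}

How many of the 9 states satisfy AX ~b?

6

Sat(~b) = {n0, n1, n4, n6, n7, n8}
Sat(AX ~b) = {s : every successor in {n0, n1, n4, n6, n7, n8}} = {n1, n2, n3, n4, n5, n8}
|Sat(AX ~b)| = |{n1, n2, n3, n4, n5, n8}| = 6.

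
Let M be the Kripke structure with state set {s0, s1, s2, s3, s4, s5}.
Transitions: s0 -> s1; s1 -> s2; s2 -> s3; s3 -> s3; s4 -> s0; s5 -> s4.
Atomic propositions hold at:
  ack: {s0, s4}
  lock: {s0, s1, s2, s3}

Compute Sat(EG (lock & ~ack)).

{s1, s2, s3}

Sat(~ack) = {s1, s2, s3, s5}
Sat(lock & ~ack) = {s1, s2, s3}
EG (lock & ~ack): greatest fixpoint, start Z0 = {s1, s2, s3}, keep only states in Sat with some successor in Z. Already a fixed point.
Sat(EG (lock & ~ack)) = {s1, s2, s3}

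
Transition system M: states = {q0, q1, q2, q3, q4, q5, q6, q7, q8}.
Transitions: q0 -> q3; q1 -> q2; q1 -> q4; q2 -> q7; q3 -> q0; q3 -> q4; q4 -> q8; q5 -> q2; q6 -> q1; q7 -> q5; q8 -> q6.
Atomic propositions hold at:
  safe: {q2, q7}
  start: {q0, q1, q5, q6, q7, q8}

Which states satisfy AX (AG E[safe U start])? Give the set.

E[safe U start]: least fixpoint, start Z0 = Sat(start) = {q0, q1, q5, q6, q7, q8}, add states in Sat(safe) with some successor in Z. Z1 = {q0, q1, q2, q5, q6, q7, q8}; fixed.
Sat(E[safe U start]) = {q0, q1, q2, q5, q6, q7, q8}
AG E[safe U start]: greatest fixpoint, start Z0 = {q0, q1, q2, q5, q6, q7, q8}, keep only states in Sat with every successor in Z. Z1 = {q2, q5, q6, q7, q8}; Z2 = {q2, q5, q7, q8}; Z3 = {q2, q5, q7}; fixed.
Sat(AG E[safe U start]) = {q2, q5, q7}
Sat(AX (AG E[safe U start])) = {s : every successor in {q2, q5, q7}} = {q2, q5, q7}

{q2, q5, q7}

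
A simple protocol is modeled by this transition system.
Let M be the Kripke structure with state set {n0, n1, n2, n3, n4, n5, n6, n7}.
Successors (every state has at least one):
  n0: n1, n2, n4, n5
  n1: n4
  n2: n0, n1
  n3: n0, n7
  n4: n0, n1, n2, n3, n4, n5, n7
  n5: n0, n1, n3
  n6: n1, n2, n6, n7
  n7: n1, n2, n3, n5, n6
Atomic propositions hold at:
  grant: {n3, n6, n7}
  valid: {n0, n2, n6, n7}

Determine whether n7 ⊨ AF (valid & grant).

Yes

Sat(valid & grant) = {n6, n7}
AF (valid & grant): least fixpoint, start Z0 = {n6, n7}, add states with every successor in Z. Already a fixed point.
Sat(AF (valid & grant)) = {n6, n7}
n7 ∈ Sat(AF (valid & grant)) = {n6, n7}, so the formula holds at n7.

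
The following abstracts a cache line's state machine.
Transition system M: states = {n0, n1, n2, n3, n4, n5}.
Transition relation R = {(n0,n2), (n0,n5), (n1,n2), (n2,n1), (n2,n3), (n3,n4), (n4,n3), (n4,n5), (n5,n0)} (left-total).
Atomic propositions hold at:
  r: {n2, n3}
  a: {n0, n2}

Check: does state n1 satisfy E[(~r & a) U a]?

No

Sat(~r) = {n0, n1, n4, n5}
Sat(~r & a) = {n0}
E[(~r & a) U a]: least fixpoint, start Z0 = Sat(a) = {n0, n2}, add states in Sat(~r & a) with some successor in Z. Already a fixed point.
Sat(E[(~r & a) U a]) = {n0, n2}
n1 ∉ Sat(E[(~r & a) U a]) = {n0, n2}, so the formula does not hold at n1.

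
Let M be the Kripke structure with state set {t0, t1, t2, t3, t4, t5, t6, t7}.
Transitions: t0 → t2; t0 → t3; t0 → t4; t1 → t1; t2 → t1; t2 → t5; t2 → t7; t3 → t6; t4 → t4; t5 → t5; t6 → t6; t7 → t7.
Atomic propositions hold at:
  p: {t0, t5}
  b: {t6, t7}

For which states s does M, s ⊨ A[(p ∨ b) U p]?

{t0, t5}

Sat(p ∨ b) = {t0, t5, t6, t7}
A[(p ∨ b) U p]: least fixpoint, start Z0 = Sat(p) = {t0, t5}, add states in Sat(p ∨ b) with every successor in Z. Already a fixed point.
Sat(A[(p ∨ b) U p]) = {t0, t5}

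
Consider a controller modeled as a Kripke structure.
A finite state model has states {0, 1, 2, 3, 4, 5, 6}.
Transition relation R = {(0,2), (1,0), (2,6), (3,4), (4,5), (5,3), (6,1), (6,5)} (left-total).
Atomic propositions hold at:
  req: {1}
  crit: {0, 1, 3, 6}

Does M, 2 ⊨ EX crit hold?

Yes

Sat(EX crit) = {s : some successor in {0, 1, 3, 6}} = {1, 2, 5, 6}
2 ∈ Sat(EX crit) = {1, 2, 5, 6}, so the formula holds at 2.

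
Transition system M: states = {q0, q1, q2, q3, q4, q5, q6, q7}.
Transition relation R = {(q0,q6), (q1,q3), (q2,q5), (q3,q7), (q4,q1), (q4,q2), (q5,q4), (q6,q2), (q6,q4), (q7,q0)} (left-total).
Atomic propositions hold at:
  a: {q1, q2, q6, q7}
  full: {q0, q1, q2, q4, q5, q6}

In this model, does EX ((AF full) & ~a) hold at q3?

No

AF full: least fixpoint, start Z0 = {q0, q1, q2, q4, q5, q6}, add states with every successor in Z. Z1 = {q0, q1, q2, q4, q5, q6, q7}; Z2 = {q0, q1, q2, q3, q4, q5, q6, q7}; fixed.
Sat(AF full) = {q0, q1, q2, q3, q4, q5, q6, q7}
Sat(~a) = {q0, q3, q4, q5}
Sat((AF full) & ~a) = {q0, q3, q4, q5}
Sat(EX ((AF full) & ~a)) = {s : some successor in {q0, q3, q4, q5}} = {q1, q2, q5, q6, q7}
q3 ∉ Sat(EX ((AF full) & ~a)) = {q1, q2, q5, q6, q7}, so the formula does not hold at q3.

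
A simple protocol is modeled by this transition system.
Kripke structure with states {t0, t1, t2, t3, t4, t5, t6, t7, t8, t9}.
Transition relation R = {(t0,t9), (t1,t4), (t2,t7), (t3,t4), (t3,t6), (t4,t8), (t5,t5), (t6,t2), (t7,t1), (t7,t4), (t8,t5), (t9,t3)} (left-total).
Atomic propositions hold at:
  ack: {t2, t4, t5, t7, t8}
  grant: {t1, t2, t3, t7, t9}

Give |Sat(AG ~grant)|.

3

Sat(~grant) = {t0, t4, t5, t6, t8}
AG ~grant: greatest fixpoint, start Z0 = {t0, t4, t5, t6, t8}, keep only states in Sat with every successor in Z. Z1 = {t4, t5, t8}; fixed.
Sat(AG ~grant) = {t4, t5, t8}
|Sat(AG ~grant)| = |{t4, t5, t8}| = 3.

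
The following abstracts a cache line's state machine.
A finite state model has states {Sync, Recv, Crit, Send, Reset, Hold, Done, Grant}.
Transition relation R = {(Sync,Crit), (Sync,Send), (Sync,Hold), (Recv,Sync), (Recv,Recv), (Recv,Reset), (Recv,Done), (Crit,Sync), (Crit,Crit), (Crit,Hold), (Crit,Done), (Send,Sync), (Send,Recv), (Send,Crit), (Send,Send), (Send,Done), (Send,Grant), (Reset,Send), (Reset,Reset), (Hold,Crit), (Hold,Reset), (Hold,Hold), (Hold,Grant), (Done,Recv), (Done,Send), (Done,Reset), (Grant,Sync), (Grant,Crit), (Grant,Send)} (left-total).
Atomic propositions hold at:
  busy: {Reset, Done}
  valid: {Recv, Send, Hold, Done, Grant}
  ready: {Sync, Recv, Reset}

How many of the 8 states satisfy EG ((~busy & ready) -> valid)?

Sat(~busy) = {Sync, Recv, Crit, Send, Hold, Grant}
Sat(~busy & ready) = {Sync, Recv}
Sat((~busy & ready) -> valid) = {Recv, Crit, Send, Reset, Hold, Done, Grant}
EG ((~busy & ready) -> valid): greatest fixpoint, start Z0 = {Recv, Crit, Send, Reset, Hold, Done, Grant}, keep only states in Sat with some successor in Z. Already a fixed point.
Sat(EG ((~busy & ready) -> valid)) = {Recv, Crit, Send, Reset, Hold, Done, Grant}
|Sat(EG ((~busy & ready) -> valid))| = |{Recv, Crit, Send, Reset, Hold, Done, Grant}| = 7.

7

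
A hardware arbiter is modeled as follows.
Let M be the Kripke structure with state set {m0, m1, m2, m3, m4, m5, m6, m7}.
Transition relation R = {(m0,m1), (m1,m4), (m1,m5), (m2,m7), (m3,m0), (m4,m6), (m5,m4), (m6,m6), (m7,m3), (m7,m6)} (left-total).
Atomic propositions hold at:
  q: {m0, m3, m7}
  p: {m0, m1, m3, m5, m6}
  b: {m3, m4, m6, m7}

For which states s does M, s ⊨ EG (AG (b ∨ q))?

Sat(b ∨ q) = {m0, m3, m4, m6, m7}
AG (b ∨ q): greatest fixpoint, start Z0 = {m0, m3, m4, m6, m7}, keep only states in Sat with every successor in Z. Z1 = {m3, m4, m6, m7}; Z2 = {m4, m6, m7}; Z3 = {m4, m6}; fixed.
Sat(AG (b ∨ q)) = {m4, m6}
EG (AG (b ∨ q)): greatest fixpoint, start Z0 = {m4, m6}, keep only states in Sat with some successor in Z. Already a fixed point.
Sat(EG (AG (b ∨ q))) = {m4, m6}

{m4, m6}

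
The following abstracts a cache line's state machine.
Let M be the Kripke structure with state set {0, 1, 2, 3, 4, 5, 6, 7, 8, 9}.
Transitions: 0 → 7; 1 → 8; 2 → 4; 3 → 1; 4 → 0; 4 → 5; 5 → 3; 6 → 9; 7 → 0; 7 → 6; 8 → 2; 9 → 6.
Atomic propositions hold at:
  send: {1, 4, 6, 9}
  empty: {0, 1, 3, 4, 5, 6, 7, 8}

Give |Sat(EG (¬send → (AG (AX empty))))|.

Sat(¬send) = {0, 2, 3, 5, 7, 8}
Sat(AX empty) = {s : every successor in {0, 1, 3, 4, 5, 6, 7, 8}} = {0, 1, 2, 3, 4, 5, 7, 9}
AG (AX empty): greatest fixpoint, start Z0 = {0, 1, 2, 3, 4, 5, 7, 9}, keep only states in Sat with every successor in Z. Z1 = {0, 2, 3, 4, 5}; Z2 = {2, 4, 5}; Z3 = {2}; Z4 = ∅; fixed.
Sat(AG (AX empty)) = ∅
Sat(¬send → (AG (AX empty))) = {1, 4, 6, 9}
EG (¬send → (AG (AX empty))): greatest fixpoint, start Z0 = {1, 4, 6, 9}, keep only states in Sat with some successor in Z. Z1 = {6, 9}; fixed.
Sat(EG (¬send → (AG (AX empty)))) = {6, 9}
|Sat(EG (¬send → (AG (AX empty))))| = |{6, 9}| = 2.

2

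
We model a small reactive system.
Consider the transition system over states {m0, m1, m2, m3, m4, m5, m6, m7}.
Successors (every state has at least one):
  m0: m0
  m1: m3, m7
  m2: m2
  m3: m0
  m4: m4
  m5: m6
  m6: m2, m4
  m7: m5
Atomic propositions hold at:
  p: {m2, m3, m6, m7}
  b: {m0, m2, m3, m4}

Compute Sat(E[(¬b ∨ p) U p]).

{m1, m2, m3, m5, m6, m7}

Sat(¬b) = {m1, m5, m6, m7}
Sat(¬b ∨ p) = {m1, m2, m3, m5, m6, m7}
E[(¬b ∨ p) U p]: least fixpoint, start Z0 = Sat(p) = {m2, m3, m6, m7}, add states in Sat(¬b ∨ p) with some successor in Z. Z1 = {m1, m2, m3, m5, m6, m7}; fixed.
Sat(E[(¬b ∨ p) U p]) = {m1, m2, m3, m5, m6, m7}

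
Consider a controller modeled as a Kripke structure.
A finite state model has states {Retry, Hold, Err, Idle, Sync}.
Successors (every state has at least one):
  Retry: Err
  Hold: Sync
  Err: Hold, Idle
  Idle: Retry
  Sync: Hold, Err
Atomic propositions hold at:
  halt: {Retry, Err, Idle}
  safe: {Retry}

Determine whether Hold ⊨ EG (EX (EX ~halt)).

Sat(~halt) = {Hold, Sync}
Sat(EX ~halt) = {s : some successor in {Hold, Sync}} = {Hold, Err, Sync}
Sat(EX (EX ~halt)) = {s : some successor in {Hold, Err, Sync}} = {Retry, Hold, Err, Sync}
EG (EX (EX ~halt)): greatest fixpoint, start Z0 = {Retry, Hold, Err, Sync}, keep only states in Sat with some successor in Z. Already a fixed point.
Sat(EG (EX (EX ~halt))) = {Retry, Hold, Err, Sync}
Hold ∈ Sat(EG (EX (EX ~halt))) = {Retry, Hold, Err, Sync}, so the formula holds at Hold.

Yes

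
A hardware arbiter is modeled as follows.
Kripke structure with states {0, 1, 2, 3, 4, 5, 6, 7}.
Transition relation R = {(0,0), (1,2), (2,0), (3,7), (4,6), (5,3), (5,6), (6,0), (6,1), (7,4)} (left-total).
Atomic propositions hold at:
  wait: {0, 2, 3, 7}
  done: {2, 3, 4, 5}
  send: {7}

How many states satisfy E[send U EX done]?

3

Sat(EX done) = {s : some successor in {2, 3, 4, 5}} = {1, 5, 7}
E[send U EX done]: least fixpoint, start Z0 = Sat(EX done) = {1, 5, 7}, add states in Sat(send) with some successor in Z. Already a fixed point.
Sat(E[send U EX done]) = {1, 5, 7}
|Sat(E[send U EX done])| = |{1, 5, 7}| = 3.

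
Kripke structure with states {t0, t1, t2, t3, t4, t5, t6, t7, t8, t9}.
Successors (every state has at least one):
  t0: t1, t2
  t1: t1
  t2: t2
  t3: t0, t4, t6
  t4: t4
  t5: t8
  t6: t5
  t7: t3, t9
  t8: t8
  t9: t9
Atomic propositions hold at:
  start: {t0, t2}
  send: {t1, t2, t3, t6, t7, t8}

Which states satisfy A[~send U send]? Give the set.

{t0, t1, t2, t3, t5, t6, t7, t8}

Sat(~send) = {t0, t4, t5, t9}
A[~send U send]: least fixpoint, start Z0 = Sat(send) = {t1, t2, t3, t6, t7, t8}, add states in Sat(~send) with every successor in Z. Z1 = {t0, t1, t2, t3, t5, t6, t7, t8}; fixed.
Sat(A[~send U send]) = {t0, t1, t2, t3, t5, t6, t7, t8}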